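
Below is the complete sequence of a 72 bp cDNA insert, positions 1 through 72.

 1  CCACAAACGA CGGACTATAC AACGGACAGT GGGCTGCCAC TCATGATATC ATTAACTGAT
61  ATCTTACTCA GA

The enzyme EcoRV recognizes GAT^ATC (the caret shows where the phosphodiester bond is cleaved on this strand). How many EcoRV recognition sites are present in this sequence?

2

GATATC occurs starting at positions 45, 58.
EcoRV cuts at 2 sites.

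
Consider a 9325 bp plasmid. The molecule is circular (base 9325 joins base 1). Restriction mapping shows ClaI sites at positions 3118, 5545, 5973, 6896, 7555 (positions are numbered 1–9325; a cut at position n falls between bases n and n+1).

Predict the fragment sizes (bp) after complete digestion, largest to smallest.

4888, 2427, 923, 659, 428 bp

Circular molecule, 5 cuts → 5 fragments:
  5545 − 3118 = 2427 bp
  5973 − 5545 = 428 bp
  6896 − 5973 = 923 bp
  7555 − 6896 = 659 bp
  wrap: 9325 − 7555 + 3118 = 4888 bp
Sorted largest to smallest: 4888, 2427, 923, 659, 428 bp.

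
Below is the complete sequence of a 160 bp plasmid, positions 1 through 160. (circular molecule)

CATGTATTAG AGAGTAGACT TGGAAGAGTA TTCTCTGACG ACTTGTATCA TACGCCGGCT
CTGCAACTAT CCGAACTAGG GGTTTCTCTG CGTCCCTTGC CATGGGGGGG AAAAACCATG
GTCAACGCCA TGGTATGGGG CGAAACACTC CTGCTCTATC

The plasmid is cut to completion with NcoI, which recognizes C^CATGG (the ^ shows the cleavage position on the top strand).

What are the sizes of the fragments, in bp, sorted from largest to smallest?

NcoI sites (CCATGG) start at positions 100, 116, 128.
NcoI cuts after the first base of each site, so after positions 100, 116, 128.
Circular molecule, 3 cuts → 3 fragments:
  101–116 → 16 bp
  117–128 → 12 bp
  129–160 then 1–100 → 32 + 100 = 132 bp
Sorted largest to smallest: 132, 16, 12 bp.

132, 16, 12 bp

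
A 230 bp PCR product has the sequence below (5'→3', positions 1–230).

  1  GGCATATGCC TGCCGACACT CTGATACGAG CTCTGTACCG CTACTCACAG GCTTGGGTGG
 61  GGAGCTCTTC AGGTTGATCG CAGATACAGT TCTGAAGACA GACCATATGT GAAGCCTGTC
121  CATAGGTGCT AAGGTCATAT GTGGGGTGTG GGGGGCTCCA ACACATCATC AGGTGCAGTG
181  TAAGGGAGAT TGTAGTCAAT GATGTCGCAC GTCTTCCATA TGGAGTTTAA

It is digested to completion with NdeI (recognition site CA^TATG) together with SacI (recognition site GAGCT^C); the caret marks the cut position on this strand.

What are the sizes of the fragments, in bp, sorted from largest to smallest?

NdeI sites (CATATG) start at positions 3, 104, 136, 217.
NdeI cuts after base 2 of each site, so after positions 4, 105, 137, 218.
SacI sites (GAGCTC) start at positions 28, 62.
SacI cuts after base 5 of each site (before the last base), so after positions 32, 66.
Combined cut positions: 4, 32, 66, 105, 137, 218.
Linear molecule, 6 cuts → 7 fragments:
  1–4 → 4 bp
  5–32 → 28 bp
  33–66 → 34 bp
  67–105 → 39 bp
  106–137 → 32 bp
  138–218 → 81 bp
  219–230 → 12 bp
Sorted largest to smallest: 81, 39, 34, 32, 28, 12, 4 bp.

81, 39, 34, 32, 28, 12, 4 bp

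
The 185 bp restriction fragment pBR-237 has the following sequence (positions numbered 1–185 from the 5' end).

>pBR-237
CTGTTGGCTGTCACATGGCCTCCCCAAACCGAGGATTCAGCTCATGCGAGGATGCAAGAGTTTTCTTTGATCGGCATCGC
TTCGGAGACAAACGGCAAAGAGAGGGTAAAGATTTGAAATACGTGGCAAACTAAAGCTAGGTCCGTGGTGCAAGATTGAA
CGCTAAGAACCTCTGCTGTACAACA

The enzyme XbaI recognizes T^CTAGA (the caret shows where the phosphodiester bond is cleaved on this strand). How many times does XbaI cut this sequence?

No occurrence of TCTAGA is present in the sequence.
XbaI does not cut: 0 sites.

0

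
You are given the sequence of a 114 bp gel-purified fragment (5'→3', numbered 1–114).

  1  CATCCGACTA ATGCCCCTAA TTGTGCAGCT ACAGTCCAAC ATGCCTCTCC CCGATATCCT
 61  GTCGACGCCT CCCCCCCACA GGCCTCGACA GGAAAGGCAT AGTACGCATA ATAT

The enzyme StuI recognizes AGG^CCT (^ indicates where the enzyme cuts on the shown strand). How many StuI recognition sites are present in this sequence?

1

AGGCCT occurs starting at position 80.
StuI cuts at 1 site.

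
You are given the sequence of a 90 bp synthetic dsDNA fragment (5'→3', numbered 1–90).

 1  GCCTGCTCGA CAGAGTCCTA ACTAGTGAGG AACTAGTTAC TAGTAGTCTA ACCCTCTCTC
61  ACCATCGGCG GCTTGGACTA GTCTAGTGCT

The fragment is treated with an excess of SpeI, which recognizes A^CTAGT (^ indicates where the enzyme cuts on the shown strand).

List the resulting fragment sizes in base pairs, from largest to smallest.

38, 21, 13, 11, 7 bp

SpeI sites (ACTAGT) start at positions 21, 32, 39, 77.
SpeI cuts after the first base of each site, so after positions 21, 32, 39, 77.
Linear molecule, 4 cuts → 5 fragments:
  1–21 → 21 bp
  22–32 → 11 bp
  33–39 → 7 bp
  40–77 → 38 bp
  78–90 → 13 bp
Sorted largest to smallest: 38, 21, 13, 11, 7 bp.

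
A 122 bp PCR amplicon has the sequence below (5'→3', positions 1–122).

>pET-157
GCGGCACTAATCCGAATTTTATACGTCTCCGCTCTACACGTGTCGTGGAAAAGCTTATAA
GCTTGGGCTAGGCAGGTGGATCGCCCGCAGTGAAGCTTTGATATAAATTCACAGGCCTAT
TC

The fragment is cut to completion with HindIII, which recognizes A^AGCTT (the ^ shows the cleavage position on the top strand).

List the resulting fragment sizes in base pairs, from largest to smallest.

HindIII sites (AAGCTT) start at positions 51, 59, 93.
HindIII cuts after the first base of each site, so after positions 51, 59, 93.
Linear molecule, 3 cuts → 4 fragments:
  1–51 → 51 bp
  52–59 → 8 bp
  60–93 → 34 bp
  94–122 → 29 bp
Sorted largest to smallest: 51, 34, 29, 8 bp.

51, 34, 29, 8 bp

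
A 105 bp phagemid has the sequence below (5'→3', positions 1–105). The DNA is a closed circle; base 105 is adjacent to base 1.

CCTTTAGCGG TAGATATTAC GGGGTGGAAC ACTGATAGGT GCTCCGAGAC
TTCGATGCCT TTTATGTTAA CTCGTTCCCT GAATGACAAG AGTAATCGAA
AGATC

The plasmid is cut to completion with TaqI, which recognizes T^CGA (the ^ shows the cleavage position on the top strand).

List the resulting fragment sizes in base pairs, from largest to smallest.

61, 44 bp

TaqI sites (TCGA) start at positions 52, 96.
TaqI cuts after the first base of each site, so after positions 52, 96.
Circular molecule, 2 cuts → 2 fragments:
  53–96 → 44 bp
  97–105 then 1–52 → 9 + 52 = 61 bp
Sorted largest to smallest: 61, 44 bp.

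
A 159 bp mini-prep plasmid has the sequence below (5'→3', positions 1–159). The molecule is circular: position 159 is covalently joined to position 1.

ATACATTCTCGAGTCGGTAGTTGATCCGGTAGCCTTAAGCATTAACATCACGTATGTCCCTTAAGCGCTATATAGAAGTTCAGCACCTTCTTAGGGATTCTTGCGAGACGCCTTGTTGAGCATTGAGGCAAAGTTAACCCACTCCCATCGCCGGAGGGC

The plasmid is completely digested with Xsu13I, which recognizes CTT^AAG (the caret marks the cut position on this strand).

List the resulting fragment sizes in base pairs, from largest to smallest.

Xsu13I sites (CTTAAG) start at positions 34, 60.
Xsu13I cuts after base 3 of each site, so after positions 36, 62.
Circular molecule, 2 cuts → 2 fragments:
  37–62 → 26 bp
  63–159 then 1–36 → 97 + 36 = 133 bp
Sorted largest to smallest: 133, 26 bp.

133, 26 bp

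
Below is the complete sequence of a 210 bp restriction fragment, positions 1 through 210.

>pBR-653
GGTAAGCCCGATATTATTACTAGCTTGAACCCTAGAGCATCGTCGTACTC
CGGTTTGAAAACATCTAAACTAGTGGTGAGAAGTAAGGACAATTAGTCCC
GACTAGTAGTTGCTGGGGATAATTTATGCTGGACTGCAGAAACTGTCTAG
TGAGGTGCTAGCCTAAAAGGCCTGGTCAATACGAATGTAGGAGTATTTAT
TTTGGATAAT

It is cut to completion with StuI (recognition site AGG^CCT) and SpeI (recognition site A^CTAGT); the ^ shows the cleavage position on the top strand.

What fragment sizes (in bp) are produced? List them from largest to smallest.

The StuI site (AGGCCT) starts at position 168.
StuI cuts after base 3 of each site, so after position 170.
SpeI sites (ACTAGT) start at positions 69, 102.
SpeI cuts after the first base of each site, so after positions 69, 102.
Combined cut positions: 69, 102, 170.
Linear molecule, 3 cuts → 4 fragments:
  1–69 → 69 bp
  70–102 → 33 bp
  103–170 → 68 bp
  171–210 → 40 bp
Sorted largest to smallest: 69, 68, 40, 33 bp.

69, 68, 40, 33 bp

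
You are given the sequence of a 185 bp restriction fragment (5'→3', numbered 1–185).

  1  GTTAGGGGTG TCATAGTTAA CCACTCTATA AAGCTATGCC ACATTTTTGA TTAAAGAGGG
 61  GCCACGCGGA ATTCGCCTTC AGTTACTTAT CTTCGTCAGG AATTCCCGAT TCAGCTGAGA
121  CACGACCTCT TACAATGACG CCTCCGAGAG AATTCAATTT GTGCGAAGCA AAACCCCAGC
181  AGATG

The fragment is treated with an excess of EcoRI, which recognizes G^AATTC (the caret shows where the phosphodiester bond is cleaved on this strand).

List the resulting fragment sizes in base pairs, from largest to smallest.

69, 50, 35, 31 bp

EcoRI sites (GAATTC) start at positions 69, 100, 150.
EcoRI cuts after the first base of each site, so after positions 69, 100, 150.
Linear molecule, 3 cuts → 4 fragments:
  1–69 → 69 bp
  70–100 → 31 bp
  101–150 → 50 bp
  151–185 → 35 bp
Sorted largest to smallest: 69, 50, 35, 31 bp.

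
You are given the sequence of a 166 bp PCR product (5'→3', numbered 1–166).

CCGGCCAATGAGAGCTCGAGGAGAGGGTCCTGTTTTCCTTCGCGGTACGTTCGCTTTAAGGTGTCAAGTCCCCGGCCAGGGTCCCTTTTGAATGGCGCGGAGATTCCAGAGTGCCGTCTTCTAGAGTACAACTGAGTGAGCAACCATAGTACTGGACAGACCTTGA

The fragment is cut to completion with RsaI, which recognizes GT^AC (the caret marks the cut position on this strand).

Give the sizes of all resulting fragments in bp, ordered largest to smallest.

81, 46, 23, 16 bp

RsaI sites (GTAC) start at positions 45, 126, 149.
RsaI cuts after base 2 of each site, so after positions 46, 127, 150.
Linear molecule, 3 cuts → 4 fragments:
  1–46 → 46 bp
  47–127 → 81 bp
  128–150 → 23 bp
  151–166 → 16 bp
Sorted largest to smallest: 81, 46, 23, 16 bp.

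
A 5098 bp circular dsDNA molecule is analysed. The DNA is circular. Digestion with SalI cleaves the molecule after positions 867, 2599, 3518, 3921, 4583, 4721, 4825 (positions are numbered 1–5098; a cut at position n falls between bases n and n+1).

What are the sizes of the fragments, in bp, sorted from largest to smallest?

1732, 1140, 919, 662, 403, 138, 104 bp

Circular molecule, 7 cuts → 7 fragments:
  2599 − 867 = 1732 bp
  3518 − 2599 = 919 bp
  3921 − 3518 = 403 bp
  4583 − 3921 = 662 bp
  4721 − 4583 = 138 bp
  4825 − 4721 = 104 bp
  wrap: 5098 − 4825 + 867 = 1140 bp
Sorted largest to smallest: 1732, 1140, 919, 662, 403, 138, 104 bp.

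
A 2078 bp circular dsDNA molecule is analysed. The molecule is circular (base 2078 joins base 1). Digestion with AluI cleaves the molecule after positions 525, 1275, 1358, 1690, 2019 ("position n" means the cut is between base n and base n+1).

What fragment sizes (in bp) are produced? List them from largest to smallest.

Circular molecule, 5 cuts → 5 fragments:
  1275 − 525 = 750 bp
  1358 − 1275 = 83 bp
  1690 − 1358 = 332 bp
  2019 − 1690 = 329 bp
  wrap: 2078 − 2019 + 525 = 584 bp
Sorted largest to smallest: 750, 584, 332, 329, 83 bp.

750, 584, 332, 329, 83 bp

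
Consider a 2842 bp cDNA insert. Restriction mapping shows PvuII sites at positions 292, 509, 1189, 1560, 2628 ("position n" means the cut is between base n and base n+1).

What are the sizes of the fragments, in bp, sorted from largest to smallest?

1068, 680, 371, 292, 217, 214 bp

Linear molecule, 5 cuts → 6 fragments:
  292 − 0 = 292 bp
  509 − 292 = 217 bp
  1189 − 509 = 680 bp
  1560 − 1189 = 371 bp
  2628 − 1560 = 1068 bp
  2842 − 2628 = 214 bp
Sorted largest to smallest: 1068, 680, 371, 292, 217, 214 bp.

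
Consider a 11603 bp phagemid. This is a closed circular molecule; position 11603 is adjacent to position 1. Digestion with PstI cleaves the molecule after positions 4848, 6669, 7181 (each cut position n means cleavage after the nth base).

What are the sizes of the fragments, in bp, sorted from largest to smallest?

Circular molecule, 3 cuts → 3 fragments:
  6669 − 4848 = 1821 bp
  7181 − 6669 = 512 bp
  wrap: 11603 − 7181 + 4848 = 9270 bp
Sorted largest to smallest: 9270, 1821, 512 bp.

9270, 1821, 512 bp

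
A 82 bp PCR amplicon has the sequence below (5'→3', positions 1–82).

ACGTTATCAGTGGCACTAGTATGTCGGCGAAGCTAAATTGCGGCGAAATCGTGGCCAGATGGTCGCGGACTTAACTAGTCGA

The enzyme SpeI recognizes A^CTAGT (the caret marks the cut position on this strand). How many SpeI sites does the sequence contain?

2

ACTAGT occurs starting at positions 15, 74.
SpeI cuts at 2 sites.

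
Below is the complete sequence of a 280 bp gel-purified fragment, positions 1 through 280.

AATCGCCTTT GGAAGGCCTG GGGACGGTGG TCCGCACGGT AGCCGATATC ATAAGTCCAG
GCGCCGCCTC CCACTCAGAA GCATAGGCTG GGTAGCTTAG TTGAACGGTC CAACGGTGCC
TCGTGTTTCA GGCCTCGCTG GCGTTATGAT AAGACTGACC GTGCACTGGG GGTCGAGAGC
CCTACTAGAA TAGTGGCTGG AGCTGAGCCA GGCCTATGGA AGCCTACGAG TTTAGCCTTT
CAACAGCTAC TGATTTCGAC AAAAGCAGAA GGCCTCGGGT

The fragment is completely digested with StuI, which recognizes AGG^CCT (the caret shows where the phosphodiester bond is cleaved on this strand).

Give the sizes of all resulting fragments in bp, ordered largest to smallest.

116, 80, 60, 16, 8 bp

StuI sites (AGGCCT) start at positions 14, 130, 210, 270.
StuI cuts after base 3 of each site, so after positions 16, 132, 212, 272.
Linear molecule, 4 cuts → 5 fragments:
  1–16 → 16 bp
  17–132 → 116 bp
  133–212 → 80 bp
  213–272 → 60 bp
  273–280 → 8 bp
Sorted largest to smallest: 116, 80, 60, 16, 8 bp.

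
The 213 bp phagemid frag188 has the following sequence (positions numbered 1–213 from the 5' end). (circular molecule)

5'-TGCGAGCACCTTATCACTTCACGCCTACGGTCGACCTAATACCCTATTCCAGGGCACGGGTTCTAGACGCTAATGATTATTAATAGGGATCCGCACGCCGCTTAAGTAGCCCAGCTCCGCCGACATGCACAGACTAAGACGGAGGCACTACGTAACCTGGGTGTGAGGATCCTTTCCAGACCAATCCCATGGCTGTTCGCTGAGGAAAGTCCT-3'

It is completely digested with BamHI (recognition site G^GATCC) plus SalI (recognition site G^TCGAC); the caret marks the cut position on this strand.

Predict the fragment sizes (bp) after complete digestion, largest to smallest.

BamHI sites (GGATCC) start at positions 87, 167.
BamHI cuts after the first base of each site, so after positions 87, 167.
The SalI site (GTCGAC) starts at position 30.
SalI cuts after the first base of each site, so after position 30.
Combined cut positions: 30, 87, 167.
Circular molecule, 3 cuts → 3 fragments:
  31–87 → 57 bp
  88–167 → 80 bp
  168–213 then 1–30 → 46 + 30 = 76 bp
Sorted largest to smallest: 80, 76, 57 bp.

80, 76, 57 bp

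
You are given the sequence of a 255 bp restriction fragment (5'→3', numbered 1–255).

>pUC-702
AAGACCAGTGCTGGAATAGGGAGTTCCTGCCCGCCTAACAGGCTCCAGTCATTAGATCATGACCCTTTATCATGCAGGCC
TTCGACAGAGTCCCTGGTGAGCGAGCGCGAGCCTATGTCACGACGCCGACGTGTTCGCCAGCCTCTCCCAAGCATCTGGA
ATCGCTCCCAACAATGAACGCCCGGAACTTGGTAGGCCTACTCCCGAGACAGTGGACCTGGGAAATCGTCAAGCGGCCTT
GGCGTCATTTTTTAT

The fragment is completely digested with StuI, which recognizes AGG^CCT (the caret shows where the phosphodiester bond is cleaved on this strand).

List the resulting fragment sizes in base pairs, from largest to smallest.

118, 78, 59 bp

StuI sites (AGGCCT) start at positions 76, 194.
StuI cuts after base 3 of each site, so after positions 78, 196.
Linear molecule, 2 cuts → 3 fragments:
  1–78 → 78 bp
  79–196 → 118 bp
  197–255 → 59 bp
Sorted largest to smallest: 118, 78, 59 bp.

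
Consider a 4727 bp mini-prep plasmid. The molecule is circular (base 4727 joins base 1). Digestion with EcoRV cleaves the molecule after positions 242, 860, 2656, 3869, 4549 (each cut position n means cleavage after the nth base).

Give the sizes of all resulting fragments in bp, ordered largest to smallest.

Circular molecule, 5 cuts → 5 fragments:
  860 − 242 = 618 bp
  2656 − 860 = 1796 bp
  3869 − 2656 = 1213 bp
  4549 − 3869 = 680 bp
  wrap: 4727 − 4549 + 242 = 420 bp
Sorted largest to smallest: 1796, 1213, 680, 618, 420 bp.

1796, 1213, 680, 618, 420 bp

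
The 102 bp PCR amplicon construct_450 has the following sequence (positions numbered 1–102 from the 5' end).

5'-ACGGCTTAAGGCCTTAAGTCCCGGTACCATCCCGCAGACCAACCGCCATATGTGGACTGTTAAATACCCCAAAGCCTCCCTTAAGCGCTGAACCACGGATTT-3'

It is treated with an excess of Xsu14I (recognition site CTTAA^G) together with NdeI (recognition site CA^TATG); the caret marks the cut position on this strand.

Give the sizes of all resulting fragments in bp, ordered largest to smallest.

36, 31, 18, 9, 8 bp

Xsu14I sites (CTTAAG) start at positions 5, 13, 80.
Xsu14I cuts after base 5 of each site (before the last base), so after positions 9, 17, 84.
The NdeI site (CATATG) starts at position 47.
NdeI cuts after base 2 of each site, so after position 48.
Combined cut positions: 9, 17, 48, 84.
Linear molecule, 4 cuts → 5 fragments:
  1–9 → 9 bp
  10–17 → 8 bp
  18–48 → 31 bp
  49–84 → 36 bp
  85–102 → 18 bp
Sorted largest to smallest: 36, 31, 18, 9, 8 bp.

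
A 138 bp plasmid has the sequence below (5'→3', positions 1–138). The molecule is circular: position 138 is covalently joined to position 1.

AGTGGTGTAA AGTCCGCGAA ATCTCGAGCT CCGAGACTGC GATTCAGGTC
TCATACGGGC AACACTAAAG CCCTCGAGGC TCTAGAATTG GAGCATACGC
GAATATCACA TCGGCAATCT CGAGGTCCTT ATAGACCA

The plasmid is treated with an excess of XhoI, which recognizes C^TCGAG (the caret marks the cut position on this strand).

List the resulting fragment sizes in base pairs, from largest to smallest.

XhoI sites (CTCGAG) start at positions 23, 73, 119.
XhoI cuts after the first base of each site, so after positions 23, 73, 119.
Circular molecule, 3 cuts → 3 fragments:
  24–73 → 50 bp
  74–119 → 46 bp
  120–138 then 1–23 → 19 + 23 = 42 bp
Sorted largest to smallest: 50, 46, 42 bp.

50, 46, 42 bp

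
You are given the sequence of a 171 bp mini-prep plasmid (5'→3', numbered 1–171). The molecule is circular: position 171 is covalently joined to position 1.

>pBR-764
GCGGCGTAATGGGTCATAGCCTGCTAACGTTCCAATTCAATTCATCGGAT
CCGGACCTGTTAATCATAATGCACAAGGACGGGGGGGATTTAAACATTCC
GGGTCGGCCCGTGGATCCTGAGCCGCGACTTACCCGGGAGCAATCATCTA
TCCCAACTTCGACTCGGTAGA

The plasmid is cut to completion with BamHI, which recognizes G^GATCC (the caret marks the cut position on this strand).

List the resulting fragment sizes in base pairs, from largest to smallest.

105, 66 bp

BamHI sites (GGATCC) start at positions 47, 113.
BamHI cuts after the first base of each site, so after positions 47, 113.
Circular molecule, 2 cuts → 2 fragments:
  48–113 → 66 bp
  114–171 then 1–47 → 58 + 47 = 105 bp
Sorted largest to smallest: 105, 66 bp.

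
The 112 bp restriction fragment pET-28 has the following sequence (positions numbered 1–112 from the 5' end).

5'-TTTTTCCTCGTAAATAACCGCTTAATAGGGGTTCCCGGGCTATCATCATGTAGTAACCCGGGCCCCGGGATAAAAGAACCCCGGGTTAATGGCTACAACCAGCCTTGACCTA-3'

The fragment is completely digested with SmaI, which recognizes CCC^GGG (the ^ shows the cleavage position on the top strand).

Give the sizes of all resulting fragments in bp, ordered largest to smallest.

36, 30, 23, 16, 7 bp

SmaI sites (CCCGGG) start at positions 34, 57, 64, 80.
SmaI cuts after base 3 of each site, so after positions 36, 59, 66, 82.
Linear molecule, 4 cuts → 5 fragments:
  1–36 → 36 bp
  37–59 → 23 bp
  60–66 → 7 bp
  67–82 → 16 bp
  83–112 → 30 bp
Sorted largest to smallest: 36, 30, 23, 16, 7 bp.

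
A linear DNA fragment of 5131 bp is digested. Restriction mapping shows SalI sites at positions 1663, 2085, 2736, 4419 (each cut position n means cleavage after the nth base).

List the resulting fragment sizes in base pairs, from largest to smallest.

1683, 1663, 712, 651, 422 bp

Linear molecule, 4 cuts → 5 fragments:
  1663 − 0 = 1663 bp
  2085 − 1663 = 422 bp
  2736 − 2085 = 651 bp
  4419 − 2736 = 1683 bp
  5131 − 4419 = 712 bp
Sorted largest to smallest: 1683, 1663, 712, 651, 422 bp.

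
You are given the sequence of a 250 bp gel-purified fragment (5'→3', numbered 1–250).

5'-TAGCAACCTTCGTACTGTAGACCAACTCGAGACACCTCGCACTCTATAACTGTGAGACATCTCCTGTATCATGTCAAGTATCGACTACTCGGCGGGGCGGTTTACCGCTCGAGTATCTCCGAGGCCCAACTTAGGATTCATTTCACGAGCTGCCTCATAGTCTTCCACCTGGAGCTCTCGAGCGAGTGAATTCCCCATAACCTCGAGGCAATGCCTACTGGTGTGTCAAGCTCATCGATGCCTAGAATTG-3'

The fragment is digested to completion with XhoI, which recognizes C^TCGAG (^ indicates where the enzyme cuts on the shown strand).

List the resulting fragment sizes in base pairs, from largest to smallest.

XhoI sites (CTCGAG) start at positions 26, 108, 177, 202.
XhoI cuts after the first base of each site, so after positions 26, 108, 177, 202.
Linear molecule, 4 cuts → 5 fragments:
  1–26 → 26 bp
  27–108 → 82 bp
  109–177 → 69 bp
  178–202 → 25 bp
  203–250 → 48 bp
Sorted largest to smallest: 82, 69, 48, 26, 25 bp.

82, 69, 48, 26, 25 bp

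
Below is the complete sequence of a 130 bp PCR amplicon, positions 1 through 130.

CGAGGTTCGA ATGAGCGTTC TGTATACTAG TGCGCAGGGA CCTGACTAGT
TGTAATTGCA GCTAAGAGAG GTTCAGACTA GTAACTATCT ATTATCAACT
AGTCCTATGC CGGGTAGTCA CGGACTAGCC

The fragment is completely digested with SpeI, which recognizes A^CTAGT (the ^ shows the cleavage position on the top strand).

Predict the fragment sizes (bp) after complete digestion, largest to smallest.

SpeI sites (ACTAGT) start at positions 26, 45, 77, 98.
SpeI cuts after the first base of each site, so after positions 26, 45, 77, 98.
Linear molecule, 4 cuts → 5 fragments:
  1–26 → 26 bp
  27–45 → 19 bp
  46–77 → 32 bp
  78–98 → 21 bp
  99–130 → 32 bp
Sorted largest to smallest: 32, 32, 26, 21, 19 bp.

32, 32, 26, 21, 19 bp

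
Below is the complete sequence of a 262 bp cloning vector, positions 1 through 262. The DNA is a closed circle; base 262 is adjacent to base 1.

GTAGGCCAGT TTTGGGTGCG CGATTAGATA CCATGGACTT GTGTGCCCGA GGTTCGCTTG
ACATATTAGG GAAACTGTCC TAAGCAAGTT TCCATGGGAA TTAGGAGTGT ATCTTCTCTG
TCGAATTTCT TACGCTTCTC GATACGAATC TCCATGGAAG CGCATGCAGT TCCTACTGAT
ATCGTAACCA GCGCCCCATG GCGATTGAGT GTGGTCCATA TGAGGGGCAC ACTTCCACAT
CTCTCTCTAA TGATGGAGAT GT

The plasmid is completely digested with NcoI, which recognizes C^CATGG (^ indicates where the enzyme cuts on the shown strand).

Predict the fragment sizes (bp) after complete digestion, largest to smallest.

NcoI sites (CCATGG) start at positions 31, 92, 152, 196.
NcoI cuts after the first base of each site, so after positions 31, 92, 152, 196.
Circular molecule, 4 cuts → 4 fragments:
  32–92 → 61 bp
  93–152 → 60 bp
  153–196 → 44 bp
  197–262 then 1–31 → 66 + 31 = 97 bp
Sorted largest to smallest: 97, 61, 60, 44 bp.

97, 61, 60, 44 bp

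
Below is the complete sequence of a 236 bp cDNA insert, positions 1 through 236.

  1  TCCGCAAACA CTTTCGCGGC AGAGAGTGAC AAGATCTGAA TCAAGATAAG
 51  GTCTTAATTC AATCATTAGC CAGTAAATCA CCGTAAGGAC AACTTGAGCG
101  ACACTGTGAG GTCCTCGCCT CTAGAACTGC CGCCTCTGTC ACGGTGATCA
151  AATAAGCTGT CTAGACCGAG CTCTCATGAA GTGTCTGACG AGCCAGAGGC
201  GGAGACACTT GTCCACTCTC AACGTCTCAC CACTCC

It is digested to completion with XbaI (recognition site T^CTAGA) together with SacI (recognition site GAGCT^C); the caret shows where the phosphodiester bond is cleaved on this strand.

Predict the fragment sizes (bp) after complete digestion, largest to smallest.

120, 64, 40, 12 bp

XbaI sites (TCTAGA) start at positions 120, 160.
XbaI cuts after the first base of each site, so after positions 120, 160.
The SacI site (GAGCTC) starts at position 168.
SacI cuts after base 5 of each site (before the last base), so after position 172.
Combined cut positions: 120, 160, 172.
Linear molecule, 3 cuts → 4 fragments:
  1–120 → 120 bp
  121–160 → 40 bp
  161–172 → 12 bp
  173–236 → 64 bp
Sorted largest to smallest: 120, 64, 40, 12 bp.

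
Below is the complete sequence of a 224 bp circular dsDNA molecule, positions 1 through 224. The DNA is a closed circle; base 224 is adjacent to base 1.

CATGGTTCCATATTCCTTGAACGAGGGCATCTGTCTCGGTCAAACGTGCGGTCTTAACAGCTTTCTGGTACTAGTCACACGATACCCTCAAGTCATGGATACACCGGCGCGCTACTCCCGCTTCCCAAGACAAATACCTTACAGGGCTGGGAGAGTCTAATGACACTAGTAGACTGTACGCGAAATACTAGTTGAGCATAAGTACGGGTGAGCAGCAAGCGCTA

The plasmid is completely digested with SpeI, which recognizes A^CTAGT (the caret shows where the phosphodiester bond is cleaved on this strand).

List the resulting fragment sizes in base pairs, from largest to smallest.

SpeI sites (ACTAGT) start at positions 70, 165, 187.
SpeI cuts after the first base of each site, so after positions 70, 165, 187.
Circular molecule, 3 cuts → 3 fragments:
  71–165 → 95 bp
  166–187 → 22 bp
  188–224 then 1–70 → 37 + 70 = 107 bp
Sorted largest to smallest: 107, 95, 22 bp.

107, 95, 22 bp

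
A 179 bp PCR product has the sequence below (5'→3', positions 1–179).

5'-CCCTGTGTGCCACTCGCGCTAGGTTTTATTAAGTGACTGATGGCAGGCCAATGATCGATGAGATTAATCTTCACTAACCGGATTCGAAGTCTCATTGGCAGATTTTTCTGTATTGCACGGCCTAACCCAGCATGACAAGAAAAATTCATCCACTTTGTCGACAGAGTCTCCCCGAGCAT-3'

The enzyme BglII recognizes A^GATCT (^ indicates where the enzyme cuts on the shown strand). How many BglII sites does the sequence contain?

No occurrence of AGATCT is present in the sequence.
BglII does not cut: 0 sites.

0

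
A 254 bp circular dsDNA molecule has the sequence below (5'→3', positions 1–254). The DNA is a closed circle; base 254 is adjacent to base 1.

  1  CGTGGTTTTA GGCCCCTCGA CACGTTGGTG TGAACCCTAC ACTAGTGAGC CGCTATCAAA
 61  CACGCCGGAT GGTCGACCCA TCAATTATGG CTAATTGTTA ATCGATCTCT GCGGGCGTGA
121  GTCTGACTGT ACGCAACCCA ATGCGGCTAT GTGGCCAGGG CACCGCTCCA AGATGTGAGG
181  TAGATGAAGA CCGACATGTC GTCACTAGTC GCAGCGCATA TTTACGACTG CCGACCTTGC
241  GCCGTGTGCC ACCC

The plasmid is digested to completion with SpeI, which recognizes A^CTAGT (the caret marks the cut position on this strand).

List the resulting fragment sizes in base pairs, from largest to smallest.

163, 91 bp

SpeI sites (ACTAGT) start at positions 41, 204.
SpeI cuts after the first base of each site, so after positions 41, 204.
Circular molecule, 2 cuts → 2 fragments:
  42–204 → 163 bp
  205–254 then 1–41 → 50 + 41 = 91 bp
Sorted largest to smallest: 163, 91 bp.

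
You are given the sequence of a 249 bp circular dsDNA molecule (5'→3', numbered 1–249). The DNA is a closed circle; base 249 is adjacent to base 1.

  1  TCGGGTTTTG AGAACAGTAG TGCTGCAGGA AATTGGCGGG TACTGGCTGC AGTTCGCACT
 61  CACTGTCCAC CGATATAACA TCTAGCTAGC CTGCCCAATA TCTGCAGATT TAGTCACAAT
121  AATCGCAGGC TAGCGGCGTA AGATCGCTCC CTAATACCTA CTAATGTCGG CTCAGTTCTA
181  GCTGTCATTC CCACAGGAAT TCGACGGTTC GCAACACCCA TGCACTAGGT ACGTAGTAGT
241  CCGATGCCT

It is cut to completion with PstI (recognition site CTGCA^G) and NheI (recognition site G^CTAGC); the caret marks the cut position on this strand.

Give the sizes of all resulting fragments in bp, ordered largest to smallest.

PstI sites (CTGCAG) start at positions 23, 47, 102.
PstI cuts after base 5 of each site (before the last base), so after positions 27, 51, 106.
NheI sites (GCTAGC) start at positions 85, 129.
NheI cuts after the first base of each site, so after positions 85, 129.
Combined cut positions: 27, 51, 85, 106, 129.
Circular molecule, 5 cuts → 5 fragments:
  28–51 → 24 bp
  52–85 → 34 bp
  86–106 → 21 bp
  107–129 → 23 bp
  130–249 then 1–27 → 120 + 27 = 147 bp
Sorted largest to smallest: 147, 34, 24, 23, 21 bp.

147, 34, 24, 23, 21 bp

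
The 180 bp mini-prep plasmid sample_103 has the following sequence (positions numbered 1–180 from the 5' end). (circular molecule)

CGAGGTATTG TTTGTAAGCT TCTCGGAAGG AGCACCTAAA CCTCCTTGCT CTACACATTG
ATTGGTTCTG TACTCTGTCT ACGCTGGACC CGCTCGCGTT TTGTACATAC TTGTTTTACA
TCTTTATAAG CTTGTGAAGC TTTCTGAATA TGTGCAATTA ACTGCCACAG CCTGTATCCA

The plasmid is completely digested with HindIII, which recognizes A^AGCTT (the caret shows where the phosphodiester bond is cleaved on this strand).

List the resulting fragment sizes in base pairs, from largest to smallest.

112, 59, 9 bp

HindIII sites (AAGCTT) start at positions 16, 128, 137.
HindIII cuts after the first base of each site, so after positions 16, 128, 137.
Circular molecule, 3 cuts → 3 fragments:
  17–128 → 112 bp
  129–137 → 9 bp
  138–180 then 1–16 → 43 + 16 = 59 bp
Sorted largest to smallest: 112, 59, 9 bp.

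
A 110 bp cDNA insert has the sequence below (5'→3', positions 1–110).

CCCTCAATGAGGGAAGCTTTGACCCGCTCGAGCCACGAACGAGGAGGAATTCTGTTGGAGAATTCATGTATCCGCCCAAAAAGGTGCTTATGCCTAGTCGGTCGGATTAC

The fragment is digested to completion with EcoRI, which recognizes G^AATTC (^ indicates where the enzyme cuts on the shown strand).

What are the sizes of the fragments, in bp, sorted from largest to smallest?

EcoRI sites (GAATTC) start at positions 47, 60.
EcoRI cuts after the first base of each site, so after positions 47, 60.
Linear molecule, 2 cuts → 3 fragments:
  1–47 → 47 bp
  48–60 → 13 bp
  61–110 → 50 bp
Sorted largest to smallest: 50, 47, 13 bp.

50, 47, 13 bp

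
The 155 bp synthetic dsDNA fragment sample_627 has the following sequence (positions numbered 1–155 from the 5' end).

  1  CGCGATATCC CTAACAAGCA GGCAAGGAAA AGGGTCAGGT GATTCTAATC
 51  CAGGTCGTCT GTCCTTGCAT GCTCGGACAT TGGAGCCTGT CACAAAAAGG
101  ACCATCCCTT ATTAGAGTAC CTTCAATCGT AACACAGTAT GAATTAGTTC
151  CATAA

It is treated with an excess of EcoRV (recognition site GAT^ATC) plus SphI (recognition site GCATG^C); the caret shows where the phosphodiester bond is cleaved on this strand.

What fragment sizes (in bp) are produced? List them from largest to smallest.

The EcoRV site (GATATC) starts at position 4.
EcoRV cuts after base 3 of each site, so after position 6.
The SphI site (GCATGC) starts at position 67.
SphI cuts after base 5 of each site (before the last base), so after position 71.
Combined cut positions: 6, 71.
Linear molecule, 2 cuts → 3 fragments:
  1–6 → 6 bp
  7–71 → 65 bp
  72–155 → 84 bp
Sorted largest to smallest: 84, 65, 6 bp.

84, 65, 6 bp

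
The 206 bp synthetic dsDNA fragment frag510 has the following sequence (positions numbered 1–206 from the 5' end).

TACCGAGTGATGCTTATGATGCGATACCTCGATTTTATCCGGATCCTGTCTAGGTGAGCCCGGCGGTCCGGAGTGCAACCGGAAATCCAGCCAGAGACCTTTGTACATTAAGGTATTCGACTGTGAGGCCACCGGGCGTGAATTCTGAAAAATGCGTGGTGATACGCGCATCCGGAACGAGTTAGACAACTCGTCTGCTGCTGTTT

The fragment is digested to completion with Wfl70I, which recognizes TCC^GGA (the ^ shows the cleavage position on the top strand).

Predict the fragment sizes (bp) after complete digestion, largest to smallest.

Wfl70I sites (TCCGGA) start at positions 38, 67, 171.
Wfl70I cuts after base 3 of each site, so after positions 40, 69, 173.
Linear molecule, 3 cuts → 4 fragments:
  1–40 → 40 bp
  41–69 → 29 bp
  70–173 → 104 bp
  174–206 → 33 bp
Sorted largest to smallest: 104, 40, 33, 29 bp.

104, 40, 33, 29 bp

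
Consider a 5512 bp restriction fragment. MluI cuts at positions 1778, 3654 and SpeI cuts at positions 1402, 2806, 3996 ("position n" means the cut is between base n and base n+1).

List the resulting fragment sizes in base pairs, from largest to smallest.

Combined cut positions (sorted): 1402, 1778, 2806, 3654, 3996.
Linear molecule, 5 cuts → 6 fragments:
  1402 − 0 = 1402 bp
  1778 − 1402 = 376 bp
  2806 − 1778 = 1028 bp
  3654 − 2806 = 848 bp
  3996 − 3654 = 342 bp
  5512 − 3996 = 1516 bp
Sorted largest to smallest: 1516, 1402, 1028, 848, 376, 342 bp.

1516, 1402, 1028, 848, 376, 342 bp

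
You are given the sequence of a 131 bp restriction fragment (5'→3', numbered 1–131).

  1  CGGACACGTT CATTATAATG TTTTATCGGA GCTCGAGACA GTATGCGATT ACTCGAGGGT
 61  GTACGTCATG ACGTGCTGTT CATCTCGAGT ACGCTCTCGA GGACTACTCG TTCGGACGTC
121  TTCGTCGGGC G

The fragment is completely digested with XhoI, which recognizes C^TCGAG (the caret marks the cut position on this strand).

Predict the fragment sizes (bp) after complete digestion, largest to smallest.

XhoI sites (CTCGAG) start at positions 32, 52, 84, 96.
XhoI cuts after the first base of each site, so after positions 32, 52, 84, 96.
Linear molecule, 4 cuts → 5 fragments:
  1–32 → 32 bp
  33–52 → 20 bp
  53–84 → 32 bp
  85–96 → 12 bp
  97–131 → 35 bp
Sorted largest to smallest: 35, 32, 32, 20, 12 bp.

35, 32, 32, 20, 12 bp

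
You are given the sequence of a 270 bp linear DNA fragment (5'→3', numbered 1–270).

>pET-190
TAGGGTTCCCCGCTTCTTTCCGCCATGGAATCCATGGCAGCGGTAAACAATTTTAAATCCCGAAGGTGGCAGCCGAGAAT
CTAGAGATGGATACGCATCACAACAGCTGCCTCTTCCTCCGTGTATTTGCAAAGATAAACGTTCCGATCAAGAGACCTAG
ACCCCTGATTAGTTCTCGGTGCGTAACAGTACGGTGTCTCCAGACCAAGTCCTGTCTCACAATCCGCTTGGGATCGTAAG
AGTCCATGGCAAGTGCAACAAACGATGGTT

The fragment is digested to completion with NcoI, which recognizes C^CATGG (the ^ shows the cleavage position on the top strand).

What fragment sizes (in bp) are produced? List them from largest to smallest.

NcoI sites (CCATGG) start at positions 23, 32, 244.
NcoI cuts after the first base of each site, so after positions 23, 32, 244.
Linear molecule, 3 cuts → 4 fragments:
  1–23 → 23 bp
  24–32 → 9 bp
  33–244 → 212 bp
  245–270 → 26 bp
Sorted largest to smallest: 212, 26, 23, 9 bp.

212, 26, 23, 9 bp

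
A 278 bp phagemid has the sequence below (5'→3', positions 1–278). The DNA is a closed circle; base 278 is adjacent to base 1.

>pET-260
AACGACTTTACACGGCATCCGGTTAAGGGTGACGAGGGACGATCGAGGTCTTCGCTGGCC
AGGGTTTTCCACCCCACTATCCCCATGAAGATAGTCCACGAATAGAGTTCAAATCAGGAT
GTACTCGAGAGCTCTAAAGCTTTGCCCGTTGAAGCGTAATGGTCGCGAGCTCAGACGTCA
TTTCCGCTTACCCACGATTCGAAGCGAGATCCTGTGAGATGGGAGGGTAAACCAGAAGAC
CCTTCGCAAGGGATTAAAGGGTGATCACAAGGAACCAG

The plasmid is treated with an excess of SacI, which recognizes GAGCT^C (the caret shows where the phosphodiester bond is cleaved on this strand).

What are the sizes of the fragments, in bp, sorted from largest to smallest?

240, 38 bp

SacI sites (GAGCTC) start at positions 129, 167.
SacI cuts after base 5 of each site (before the last base), so after positions 133, 171.
Circular molecule, 2 cuts → 2 fragments:
  134–171 → 38 bp
  172–278 then 1–133 → 107 + 133 = 240 bp
Sorted largest to smallest: 240, 38 bp.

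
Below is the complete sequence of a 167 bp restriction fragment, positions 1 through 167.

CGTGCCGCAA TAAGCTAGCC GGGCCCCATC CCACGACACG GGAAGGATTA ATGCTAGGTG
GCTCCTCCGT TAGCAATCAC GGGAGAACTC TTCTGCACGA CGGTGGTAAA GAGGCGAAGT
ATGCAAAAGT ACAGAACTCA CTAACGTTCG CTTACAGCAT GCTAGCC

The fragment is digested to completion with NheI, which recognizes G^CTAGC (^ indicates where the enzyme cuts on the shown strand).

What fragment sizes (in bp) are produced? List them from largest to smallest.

147, 14, 6 bp

NheI sites (GCTAGC) start at positions 14, 161.
NheI cuts after the first base of each site, so after positions 14, 161.
Linear molecule, 2 cuts → 3 fragments:
  1–14 → 14 bp
  15–161 → 147 bp
  162–167 → 6 bp
Sorted largest to smallest: 147, 14, 6 bp.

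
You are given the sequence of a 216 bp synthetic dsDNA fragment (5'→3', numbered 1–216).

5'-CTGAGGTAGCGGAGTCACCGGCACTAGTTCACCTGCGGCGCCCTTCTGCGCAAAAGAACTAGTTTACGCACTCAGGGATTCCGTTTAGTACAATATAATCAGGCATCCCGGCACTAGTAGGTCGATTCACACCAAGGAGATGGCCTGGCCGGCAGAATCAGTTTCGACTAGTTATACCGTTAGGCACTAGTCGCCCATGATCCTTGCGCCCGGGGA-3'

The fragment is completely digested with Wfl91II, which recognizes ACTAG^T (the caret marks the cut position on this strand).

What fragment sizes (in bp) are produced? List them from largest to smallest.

55, 54, 35, 27, 26, 19 bp

Wfl91II sites (ACTAGT) start at positions 23, 58, 113, 167, 186.
Wfl91II cuts after base 5 of each site (before the last base), so after positions 27, 62, 117, 171, 190.
Linear molecule, 5 cuts → 6 fragments:
  1–27 → 27 bp
  28–62 → 35 bp
  63–117 → 55 bp
  118–171 → 54 bp
  172–190 → 19 bp
  191–216 → 26 bp
Sorted largest to smallest: 55, 54, 35, 27, 26, 19 bp.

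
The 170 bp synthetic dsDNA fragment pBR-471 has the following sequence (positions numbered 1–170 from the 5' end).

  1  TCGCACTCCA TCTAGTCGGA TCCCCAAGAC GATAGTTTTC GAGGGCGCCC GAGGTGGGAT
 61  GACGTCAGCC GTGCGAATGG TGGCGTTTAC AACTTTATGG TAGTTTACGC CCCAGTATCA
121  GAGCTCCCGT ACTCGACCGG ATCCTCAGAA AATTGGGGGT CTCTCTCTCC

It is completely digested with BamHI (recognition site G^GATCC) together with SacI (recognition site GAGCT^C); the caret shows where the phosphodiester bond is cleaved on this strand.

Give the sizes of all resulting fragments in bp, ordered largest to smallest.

107, 31, 18, 14 bp

BamHI sites (GGATCC) start at positions 18, 139.
BamHI cuts after the first base of each site, so after positions 18, 139.
The SacI site (GAGCTC) starts at position 121.
SacI cuts after base 5 of each site (before the last base), so after position 125.
Combined cut positions: 18, 125, 139.
Linear molecule, 3 cuts → 4 fragments:
  1–18 → 18 bp
  19–125 → 107 bp
  126–139 → 14 bp
  140–170 → 31 bp
Sorted largest to smallest: 107, 31, 18, 14 bp.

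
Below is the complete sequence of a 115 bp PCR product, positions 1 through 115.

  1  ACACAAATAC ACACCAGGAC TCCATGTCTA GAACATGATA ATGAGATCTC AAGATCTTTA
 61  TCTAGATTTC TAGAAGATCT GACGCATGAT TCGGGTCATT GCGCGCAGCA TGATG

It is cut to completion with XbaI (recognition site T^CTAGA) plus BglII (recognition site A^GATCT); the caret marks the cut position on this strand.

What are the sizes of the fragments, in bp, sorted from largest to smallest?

XbaI sites (TCTAGA) start at positions 27, 61, 69.
XbaI cuts after the first base of each site, so after positions 27, 61, 69.
BglII sites (AGATCT) start at positions 44, 52, 75.
BglII cuts after the first base of each site, so after positions 44, 52, 75.
Combined cut positions: 27, 44, 52, 61, 69, 75.
Linear molecule, 6 cuts → 7 fragments:
  1–27 → 27 bp
  28–44 → 17 bp
  45–52 → 8 bp
  53–61 → 9 bp
  62–69 → 8 bp
  70–75 → 6 bp
  76–115 → 40 bp
Sorted largest to smallest: 40, 27, 17, 9, 8, 8, 6 bp.

40, 27, 17, 9, 8, 8, 6 bp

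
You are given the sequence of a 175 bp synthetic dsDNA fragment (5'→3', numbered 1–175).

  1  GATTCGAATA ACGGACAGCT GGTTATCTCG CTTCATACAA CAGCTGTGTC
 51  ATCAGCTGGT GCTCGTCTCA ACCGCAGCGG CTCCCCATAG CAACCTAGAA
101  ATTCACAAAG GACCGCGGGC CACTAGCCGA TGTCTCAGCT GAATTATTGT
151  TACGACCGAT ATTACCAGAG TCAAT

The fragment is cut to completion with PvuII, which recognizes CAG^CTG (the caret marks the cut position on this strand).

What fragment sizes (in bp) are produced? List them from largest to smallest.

83, 37, 25, 18, 12 bp

PvuII sites (CAGCTG) start at positions 16, 41, 53, 136.
PvuII cuts after base 3 of each site, so after positions 18, 43, 55, 138.
Linear molecule, 4 cuts → 5 fragments:
  1–18 → 18 bp
  19–43 → 25 bp
  44–55 → 12 bp
  56–138 → 83 bp
  139–175 → 37 bp
Sorted largest to smallest: 83, 37, 25, 18, 12 bp.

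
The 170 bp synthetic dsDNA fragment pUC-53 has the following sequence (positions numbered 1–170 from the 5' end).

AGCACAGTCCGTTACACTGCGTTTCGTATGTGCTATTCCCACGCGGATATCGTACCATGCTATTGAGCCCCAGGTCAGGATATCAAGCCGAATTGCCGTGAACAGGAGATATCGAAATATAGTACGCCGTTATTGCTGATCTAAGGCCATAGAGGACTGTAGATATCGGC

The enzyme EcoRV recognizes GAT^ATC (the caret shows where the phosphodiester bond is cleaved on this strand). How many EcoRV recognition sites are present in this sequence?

4

GATATC occurs starting at positions 46, 79, 108, 162.
EcoRV cuts at 4 sites.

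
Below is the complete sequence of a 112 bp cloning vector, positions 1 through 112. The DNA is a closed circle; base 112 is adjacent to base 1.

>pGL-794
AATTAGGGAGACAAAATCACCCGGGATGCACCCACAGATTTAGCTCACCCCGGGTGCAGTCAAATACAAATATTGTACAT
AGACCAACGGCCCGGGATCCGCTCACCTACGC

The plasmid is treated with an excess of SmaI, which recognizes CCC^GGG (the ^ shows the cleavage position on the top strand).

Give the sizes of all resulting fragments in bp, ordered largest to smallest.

SmaI sites (CCCGGG) start at positions 20, 49, 91.
SmaI cuts after base 3 of each site, so after positions 22, 51, 93.
Circular molecule, 3 cuts → 3 fragments:
  23–51 → 29 bp
  52–93 → 42 bp
  94–112 then 1–22 → 19 + 22 = 41 bp
Sorted largest to smallest: 42, 41, 29 bp.

42, 41, 29 bp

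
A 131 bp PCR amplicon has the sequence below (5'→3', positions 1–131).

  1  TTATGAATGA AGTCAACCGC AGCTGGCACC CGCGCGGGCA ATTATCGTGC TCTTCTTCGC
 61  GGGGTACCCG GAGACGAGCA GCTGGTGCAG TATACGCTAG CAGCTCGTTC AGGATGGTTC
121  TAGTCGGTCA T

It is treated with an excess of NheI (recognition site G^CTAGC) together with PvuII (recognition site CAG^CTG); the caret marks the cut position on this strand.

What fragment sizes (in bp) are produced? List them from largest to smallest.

59, 35, 22, 15 bp

The NheI site (GCTAGC) starts at position 96.
NheI cuts after the first base of each site, so after position 96.
PvuII sites (CAGCTG) start at positions 20, 79.
PvuII cuts after base 3 of each site, so after positions 22, 81.
Combined cut positions: 22, 81, 96.
Linear molecule, 3 cuts → 4 fragments:
  1–22 → 22 bp
  23–81 → 59 bp
  82–96 → 15 bp
  97–131 → 35 bp
Sorted largest to smallest: 59, 35, 22, 15 bp.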